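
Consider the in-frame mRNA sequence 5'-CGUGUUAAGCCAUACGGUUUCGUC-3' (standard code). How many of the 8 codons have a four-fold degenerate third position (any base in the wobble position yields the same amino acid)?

Codon 1 CGU (Arg): third position 4-fold.
Codon 2 GUU (Val): third position 4-fold.
Codon 3 AAG (Lys): third position 2-fold.
Codon 4 CCA (Pro): third position 4-fold.
Codon 5 UAC (Tyr): third position 2-fold.
Codon 6 GGU (Gly): third position 4-fold.
Codon 7 UUC (Phe): third position 2-fold.
Codon 8 GUC (Val): third position 4-fold.
Four-fold degenerate third positions: 5.

5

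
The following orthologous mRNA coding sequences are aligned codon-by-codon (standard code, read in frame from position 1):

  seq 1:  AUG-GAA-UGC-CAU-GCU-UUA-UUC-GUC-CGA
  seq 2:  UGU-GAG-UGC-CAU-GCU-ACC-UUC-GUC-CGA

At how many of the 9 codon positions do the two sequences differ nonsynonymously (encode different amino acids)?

Codon 1: AUG Met / UGU Cys — nonsynonymous.
Codon 2: GAA Glu / GAG Glu — synonymous.
Codon 3: UGC Cys / UGC Cys — identical.
Codon 4: CAU His / CAU His — identical.
Codon 5: GCU Ala / GCU Ala — identical.
Codon 6: UUA Leu / ACC Thr — nonsynonymous.
Codon 7: UUC Phe / UUC Phe — identical.
Codon 8: GUC Val / GUC Val — identical.
Codon 9: CGA Arg / CGA Arg — identical.
Nonsynonymous differences: 2.

2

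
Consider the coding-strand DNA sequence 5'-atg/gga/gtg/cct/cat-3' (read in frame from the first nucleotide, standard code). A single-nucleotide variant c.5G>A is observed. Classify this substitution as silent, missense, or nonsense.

Position 5 falls in codon 2: GGA → Gly.
After the substitution the codon is GAA → Glu.
Gly ≠ Glu, so this is a missense mutation.

missense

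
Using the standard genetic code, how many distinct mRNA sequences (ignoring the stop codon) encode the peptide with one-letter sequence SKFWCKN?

Ser: 6 codons.
Lys: 2 codons.
Phe: 2 codons.
Trp: 1 codon.
Cys: 2 codons.
Lys: 2 codons.
Asn: 2 codons.
6 × 2 × 2 × 1 × 2 × 2 × 2 = 192.

192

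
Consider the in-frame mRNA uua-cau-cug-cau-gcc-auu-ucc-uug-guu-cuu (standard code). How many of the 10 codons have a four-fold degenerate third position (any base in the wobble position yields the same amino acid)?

5

Codon 1 UUA (Leu): third position 2-fold.
Codon 2 CAU (His): third position 2-fold.
Codon 3 CUG (Leu): third position 4-fold.
Codon 4 CAU (His): third position 2-fold.
Codon 5 GCC (Ala): third position 4-fold.
Codon 6 AUU (Ile): third position 3-fold.
Codon 7 UCC (Ser): third position 4-fold.
Codon 8 UUG (Leu): third position 2-fold.
Codon 9 GUU (Val): third position 4-fold.
Codon 10 CUU (Leu): third position 4-fold.
Four-fold degenerate third positions: 5.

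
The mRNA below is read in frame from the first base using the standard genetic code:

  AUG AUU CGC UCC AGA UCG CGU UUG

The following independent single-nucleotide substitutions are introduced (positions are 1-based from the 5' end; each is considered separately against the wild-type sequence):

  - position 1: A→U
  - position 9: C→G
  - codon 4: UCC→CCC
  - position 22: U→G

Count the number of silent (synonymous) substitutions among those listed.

1

Codon 1: AUG (Met) → UUG (Leu) — missense.
Codon 3: CGC (Arg) → CGG (Arg) — synonymous.
Codon 4: UCC (Ser) → CCC (Pro) — missense.
Codon 8: UUG (Leu) → GUG (Val) — missense.
Synonymous: 1 of 4.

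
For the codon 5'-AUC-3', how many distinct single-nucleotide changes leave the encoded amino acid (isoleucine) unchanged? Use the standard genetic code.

Position 1: none → 0 synonymous.
Position 2: none → 0 synonymous.
Position 3: AUU, AUA → 2 synonymous.
Total: 0 + 0 + 2 = 2.

2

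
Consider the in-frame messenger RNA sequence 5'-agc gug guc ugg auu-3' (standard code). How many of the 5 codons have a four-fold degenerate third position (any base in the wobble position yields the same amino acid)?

Codon 1 AGC (Ser): third position 2-fold.
Codon 2 GUG (Val): third position 4-fold.
Codon 3 GUC (Val): third position 4-fold.
Codon 4 UGG (Trp): third position 1-fold.
Codon 5 AUU (Ile): third position 3-fold.
Four-fold degenerate third positions: 2.

2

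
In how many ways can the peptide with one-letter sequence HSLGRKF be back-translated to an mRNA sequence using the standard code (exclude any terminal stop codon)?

His: 2 codons.
Ser: 6 codons.
Leu: 6 codons.
Gly: 4 codons.
Arg: 6 codons.
Lys: 2 codons.
Phe: 2 codons.
2 × 6 × 6 × 4 × 6 × 2 × 2 = 6912.

6912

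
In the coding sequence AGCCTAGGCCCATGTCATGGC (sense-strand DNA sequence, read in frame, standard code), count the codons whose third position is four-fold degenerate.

4

Codon 1 AGC (Ser): third position 2-fold.
Codon 2 CTA (Leu): third position 4-fold.
Codon 3 GGC (Gly): third position 4-fold.
Codon 4 CCA (Pro): third position 4-fold.
Codon 5 TGT (Cys): third position 2-fold.
Codon 6 CAT (His): third position 2-fold.
Codon 7 GGC (Gly): third position 4-fold.
Four-fold degenerate third positions: 4.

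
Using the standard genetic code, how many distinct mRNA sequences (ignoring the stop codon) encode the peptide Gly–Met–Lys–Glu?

16

Gly: 4 codons.
Met: 1 codon.
Lys: 2 codons.
Glu: 2 codons.
4 × 1 × 2 × 2 = 16.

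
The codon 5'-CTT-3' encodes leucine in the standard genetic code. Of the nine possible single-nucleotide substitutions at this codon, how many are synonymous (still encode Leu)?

Position 1: none → 0 synonymous.
Position 2: none → 0 synonymous.
Position 3: CTC, CTA, CTG → 3 synonymous.
Total: 0 + 0 + 3 = 3.

3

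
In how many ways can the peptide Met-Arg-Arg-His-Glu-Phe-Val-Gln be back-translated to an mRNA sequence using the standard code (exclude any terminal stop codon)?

Met: 1 codon.
Arg: 6 codons.
Arg: 6 codons.
His: 2 codons.
Glu: 2 codons.
Phe: 2 codons.
Val: 4 codons.
Gln: 2 codons.
1 × 6 × 6 × 2 × 2 × 2 × 4 × 2 = 2304.

2304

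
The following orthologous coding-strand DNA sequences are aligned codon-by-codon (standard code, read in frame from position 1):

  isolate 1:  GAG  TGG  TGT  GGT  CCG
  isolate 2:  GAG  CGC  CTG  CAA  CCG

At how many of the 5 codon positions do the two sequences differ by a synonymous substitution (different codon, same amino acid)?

Codon 1: GAG Glu / GAG Glu — identical.
Codon 2: TGG Trp / CGC Arg — nonsynonymous.
Codon 3: TGT Cys / CTG Leu — nonsynonymous.
Codon 4: GGT Gly / CAA Gln — nonsynonymous.
Codon 5: CCG Pro / CCG Pro — identical.
Synonymous differences: 0.

0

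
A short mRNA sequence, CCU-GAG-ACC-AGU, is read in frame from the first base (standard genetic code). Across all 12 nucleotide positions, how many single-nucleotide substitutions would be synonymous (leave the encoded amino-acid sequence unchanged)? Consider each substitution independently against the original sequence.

8

Codon 1 (CCU, Pro): 3 synonymous substitutions.
Codon 2 (GAG, Glu): 1 synonymous substitution.
Codon 3 (ACC, Thr): 3 synonymous substitutions.
Codon 4 (AGU, Ser): 1 synonymous substitution.
Total: 3 + 1 + 3 + 1 = 8.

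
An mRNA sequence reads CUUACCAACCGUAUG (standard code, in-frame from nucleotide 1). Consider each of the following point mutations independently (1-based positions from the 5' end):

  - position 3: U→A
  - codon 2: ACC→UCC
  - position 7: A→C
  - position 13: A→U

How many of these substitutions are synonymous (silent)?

1

Codon 1: CUU (Leu) → CUA (Leu) — synonymous.
Codon 2: ACC (Thr) → UCC (Ser) — missense.
Codon 3: AAC (Asn) → CAC (His) — missense.
Codon 5: AUG (Met) → UUG (Leu) — missense.
Synonymous: 1 of 4.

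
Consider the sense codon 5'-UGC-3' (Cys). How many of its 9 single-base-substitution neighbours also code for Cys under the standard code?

1

Position 1: none → 0 synonymous.
Position 2: none → 0 synonymous.
Position 3: UGU → 1 synonymous.
Total: 0 + 0 + 1 = 1.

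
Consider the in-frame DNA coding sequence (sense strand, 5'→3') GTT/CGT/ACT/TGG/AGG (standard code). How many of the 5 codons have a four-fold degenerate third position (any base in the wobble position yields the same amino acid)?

3

Codon 1 GTT (Val): third position 4-fold.
Codon 2 CGT (Arg): third position 4-fold.
Codon 3 ACT (Thr): third position 4-fold.
Codon 4 TGG (Trp): third position 1-fold.
Codon 5 AGG (Arg): third position 2-fold.
Four-fold degenerate third positions: 3.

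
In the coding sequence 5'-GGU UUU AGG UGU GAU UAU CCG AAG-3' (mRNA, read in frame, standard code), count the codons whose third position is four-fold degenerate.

Codon 1 GGU (Gly): third position 4-fold.
Codon 2 UUU (Phe): third position 2-fold.
Codon 3 AGG (Arg): third position 2-fold.
Codon 4 UGU (Cys): third position 2-fold.
Codon 5 GAU (Asp): third position 2-fold.
Codon 6 UAU (Tyr): third position 2-fold.
Codon 7 CCG (Pro): third position 4-fold.
Codon 8 AAG (Lys): third position 2-fold.
Four-fold degenerate third positions: 2.

2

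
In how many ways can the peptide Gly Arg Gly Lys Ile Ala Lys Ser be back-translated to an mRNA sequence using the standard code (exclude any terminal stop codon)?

Gly: 4 codons.
Arg: 6 codons.
Gly: 4 codons.
Lys: 2 codons.
Ile: 3 codons.
Ala: 4 codons.
Lys: 2 codons.
Ser: 6 codons.
4 × 6 × 4 × 2 × 3 × 4 × 2 × 6 = 27648.

27648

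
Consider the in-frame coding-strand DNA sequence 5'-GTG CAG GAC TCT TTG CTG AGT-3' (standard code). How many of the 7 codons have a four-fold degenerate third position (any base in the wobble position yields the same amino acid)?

3

Codon 1 GTG (Val): third position 4-fold.
Codon 2 CAG (Gln): third position 2-fold.
Codon 3 GAC (Asp): third position 2-fold.
Codon 4 TCT (Ser): third position 4-fold.
Codon 5 TTG (Leu): third position 2-fold.
Codon 6 CTG (Leu): third position 4-fold.
Codon 7 AGT (Ser): third position 2-fold.
Four-fold degenerate third positions: 3.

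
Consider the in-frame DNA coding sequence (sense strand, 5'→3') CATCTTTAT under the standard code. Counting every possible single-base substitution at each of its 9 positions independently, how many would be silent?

5

Codon 1 (CAT, His): 1 synonymous substitution.
Codon 2 (CTT, Leu): 3 synonymous substitutions.
Codon 3 (TAT, Tyr): 1 synonymous substitution.
Total: 1 + 3 + 1 = 5.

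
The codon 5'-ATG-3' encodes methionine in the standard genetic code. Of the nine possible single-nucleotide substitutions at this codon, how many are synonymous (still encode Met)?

Position 1: none → 0 synonymous.
Position 2: none → 0 synonymous.
Position 3: none → 0 synonymous.
Total: 0 + 0 + 0 = 0.

0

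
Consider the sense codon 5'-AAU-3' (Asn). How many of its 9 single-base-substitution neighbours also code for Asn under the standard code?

Position 1: none → 0 synonymous.
Position 2: none → 0 synonymous.
Position 3: AAC → 1 synonymous.
Total: 0 + 0 + 1 = 1.

1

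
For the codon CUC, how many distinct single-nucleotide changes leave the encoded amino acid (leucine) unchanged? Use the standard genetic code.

3

Position 1: none → 0 synonymous.
Position 2: none → 0 synonymous.
Position 3: CUU, CUA, CUG → 3 synonymous.
Total: 0 + 0 + 3 = 3.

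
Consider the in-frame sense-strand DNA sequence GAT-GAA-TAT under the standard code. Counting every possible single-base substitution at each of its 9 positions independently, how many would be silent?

Codon 1 (GAT, Asp): 1 synonymous substitution.
Codon 2 (GAA, Glu): 1 synonymous substitution.
Codon 3 (TAT, Tyr): 1 synonymous substitution.
Total: 1 + 1 + 1 = 3.

3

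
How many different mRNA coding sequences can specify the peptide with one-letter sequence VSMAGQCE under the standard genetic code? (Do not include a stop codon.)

3072

Val: 4 codons.
Ser: 6 codons.
Met: 1 codon.
Ala: 4 codons.
Gly: 4 codons.
Gln: 2 codons.
Cys: 2 codons.
Glu: 2 codons.
4 × 6 × 1 × 4 × 4 × 2 × 2 × 2 = 3072.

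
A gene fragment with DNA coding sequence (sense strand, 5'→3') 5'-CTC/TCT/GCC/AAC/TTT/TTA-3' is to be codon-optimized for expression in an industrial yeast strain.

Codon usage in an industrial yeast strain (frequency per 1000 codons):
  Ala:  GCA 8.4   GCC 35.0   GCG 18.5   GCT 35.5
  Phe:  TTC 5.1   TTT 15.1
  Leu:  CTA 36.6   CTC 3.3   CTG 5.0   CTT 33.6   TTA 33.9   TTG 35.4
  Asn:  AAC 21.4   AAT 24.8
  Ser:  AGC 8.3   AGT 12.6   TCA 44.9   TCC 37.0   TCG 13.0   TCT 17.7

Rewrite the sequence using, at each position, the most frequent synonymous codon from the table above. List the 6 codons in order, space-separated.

CTA TCA GCT AAT TTT CTA

Codon 1 (Leu): best is CTA at 36.6.
Codon 2 (Ser): best is TCA at 44.9.
Codon 3 (Ala): best is GCT at 35.5.
Codon 4 (Asn): best is AAT at 24.8.
Codon 5 (Phe): best is TTT at 15.1.
Codon 6 (Leu): best is CTA at 36.6.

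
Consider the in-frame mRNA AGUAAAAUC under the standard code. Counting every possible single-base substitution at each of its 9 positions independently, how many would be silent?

4

Codon 1 (AGU, Ser): 1 synonymous substitution.
Codon 2 (AAA, Lys): 1 synonymous substitution.
Codon 3 (AUC, Ile): 2 synonymous substitutions.
Total: 1 + 1 + 2 = 4.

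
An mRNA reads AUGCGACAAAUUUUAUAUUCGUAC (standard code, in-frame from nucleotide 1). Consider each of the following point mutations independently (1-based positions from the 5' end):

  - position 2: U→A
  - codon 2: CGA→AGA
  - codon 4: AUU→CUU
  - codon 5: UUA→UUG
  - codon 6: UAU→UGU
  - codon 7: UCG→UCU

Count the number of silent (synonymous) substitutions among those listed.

3

Codon 1: AUG (Met) → AAG (Lys) — missense.
Codon 2: CGA (Arg) → AGA (Arg) — synonymous.
Codon 4: AUU (Ile) → CUU (Leu) — missense.
Codon 5: UUA (Leu) → UUG (Leu) — synonymous.
Codon 6: UAU (Tyr) → UGU (Cys) — missense.
Codon 7: UCG (Ser) → UCU (Ser) — synonymous.
Synonymous: 3 of 6.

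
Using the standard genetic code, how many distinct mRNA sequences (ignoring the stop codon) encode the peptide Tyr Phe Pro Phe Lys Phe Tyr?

Tyr: 2 codons.
Phe: 2 codons.
Pro: 4 codons.
Phe: 2 codons.
Lys: 2 codons.
Phe: 2 codons.
Tyr: 2 codons.
2 × 2 × 4 × 2 × 2 × 2 × 2 = 256.

256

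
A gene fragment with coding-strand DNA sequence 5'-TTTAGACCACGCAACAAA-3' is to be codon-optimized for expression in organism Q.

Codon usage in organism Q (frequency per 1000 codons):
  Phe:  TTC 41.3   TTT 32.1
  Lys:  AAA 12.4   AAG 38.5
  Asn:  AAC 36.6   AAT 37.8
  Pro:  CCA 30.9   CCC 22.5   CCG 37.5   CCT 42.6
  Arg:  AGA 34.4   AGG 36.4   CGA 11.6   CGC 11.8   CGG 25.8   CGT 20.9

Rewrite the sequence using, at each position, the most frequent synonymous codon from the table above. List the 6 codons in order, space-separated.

TTC AGG CCT AGG AAT AAG

Codon 1 (Phe): best is TTC at 41.3.
Codon 2 (Arg): best is AGG at 36.4.
Codon 3 (Pro): best is CCT at 42.6.
Codon 4 (Arg): best is AGG at 36.4.
Codon 5 (Asn): best is AAT at 37.8.
Codon 6 (Lys): best is AAG at 38.5.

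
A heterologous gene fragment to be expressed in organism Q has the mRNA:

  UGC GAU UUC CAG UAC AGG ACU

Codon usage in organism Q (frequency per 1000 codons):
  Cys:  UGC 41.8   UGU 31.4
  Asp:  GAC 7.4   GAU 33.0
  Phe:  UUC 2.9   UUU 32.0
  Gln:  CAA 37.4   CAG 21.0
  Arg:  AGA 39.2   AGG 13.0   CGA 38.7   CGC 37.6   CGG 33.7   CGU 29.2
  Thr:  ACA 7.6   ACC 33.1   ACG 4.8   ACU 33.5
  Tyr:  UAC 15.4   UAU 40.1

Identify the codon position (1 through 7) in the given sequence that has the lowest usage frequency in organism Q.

3

Codon 1 UGC (Cys): 41.8 per 1000.
Codon 2 GAU (Asp): 33.0 per 1000.
Codon 3 UUC (Phe): 2.9 per 1000.
Codon 4 CAG (Gln): 21.0 per 1000.
Codon 5 UAC (Tyr): 15.4 per 1000.
Codon 6 AGG (Arg): 13.0 per 1000.
Codon 7 ACU (Thr): 33.5 per 1000.
Lowest frequency is 2.9 at codon 3.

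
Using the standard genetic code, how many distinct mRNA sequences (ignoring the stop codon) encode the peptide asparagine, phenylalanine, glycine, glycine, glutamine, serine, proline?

Asn: 2 codons.
Phe: 2 codons.
Gly: 4 codons.
Gly: 4 codons.
Gln: 2 codons.
Ser: 6 codons.
Pro: 4 codons.
2 × 2 × 4 × 4 × 2 × 6 × 4 = 3072.

3072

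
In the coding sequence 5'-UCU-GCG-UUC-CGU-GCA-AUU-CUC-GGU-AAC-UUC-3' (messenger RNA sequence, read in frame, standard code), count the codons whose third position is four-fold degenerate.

6

Codon 1 UCU (Ser): third position 4-fold.
Codon 2 GCG (Ala): third position 4-fold.
Codon 3 UUC (Phe): third position 2-fold.
Codon 4 CGU (Arg): third position 4-fold.
Codon 5 GCA (Ala): third position 4-fold.
Codon 6 AUU (Ile): third position 3-fold.
Codon 7 CUC (Leu): third position 4-fold.
Codon 8 GGU (Gly): third position 4-fold.
Codon 9 AAC (Asn): third position 2-fold.
Codon 10 UUC (Phe): third position 2-fold.
Four-fold degenerate third positions: 6.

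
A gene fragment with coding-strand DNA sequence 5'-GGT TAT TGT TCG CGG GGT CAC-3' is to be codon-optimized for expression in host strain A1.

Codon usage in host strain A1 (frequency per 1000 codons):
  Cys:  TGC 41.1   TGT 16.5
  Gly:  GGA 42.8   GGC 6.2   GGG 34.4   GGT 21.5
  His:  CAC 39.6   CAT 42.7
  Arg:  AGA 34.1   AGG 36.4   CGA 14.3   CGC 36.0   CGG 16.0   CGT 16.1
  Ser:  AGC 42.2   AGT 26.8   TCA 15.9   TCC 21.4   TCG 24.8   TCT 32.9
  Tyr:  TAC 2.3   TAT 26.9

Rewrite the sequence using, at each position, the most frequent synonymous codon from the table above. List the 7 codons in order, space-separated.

Codon 1 (Gly): best is GGA at 42.8.
Codon 2 (Tyr): best is TAT at 26.9.
Codon 3 (Cys): best is TGC at 41.1.
Codon 4 (Ser): best is AGC at 42.2.
Codon 5 (Arg): best is AGG at 36.4.
Codon 6 (Gly): best is GGA at 42.8.
Codon 7 (His): best is CAT at 42.7.

GGA TAT TGC AGC AGG GGA CAT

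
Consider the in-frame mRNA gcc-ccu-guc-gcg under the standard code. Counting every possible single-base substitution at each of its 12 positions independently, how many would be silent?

12

Codon 1 (GCC, Ala): 3 synonymous substitutions.
Codon 2 (CCU, Pro): 3 synonymous substitutions.
Codon 3 (GUC, Val): 3 synonymous substitutions.
Codon 4 (GCG, Ala): 3 synonymous substitutions.
Total: 3 + 3 + 3 + 3 = 12.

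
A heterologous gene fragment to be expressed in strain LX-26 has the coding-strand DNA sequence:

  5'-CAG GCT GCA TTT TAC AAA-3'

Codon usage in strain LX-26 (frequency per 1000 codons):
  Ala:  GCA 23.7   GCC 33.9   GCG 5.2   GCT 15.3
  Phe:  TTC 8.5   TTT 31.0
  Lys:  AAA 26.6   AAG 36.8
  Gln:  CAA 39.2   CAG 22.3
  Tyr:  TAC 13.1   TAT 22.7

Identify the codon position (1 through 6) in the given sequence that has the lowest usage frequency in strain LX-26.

5

Codon 1 CAG (Gln): 22.3 per 1000.
Codon 2 GCT (Ala): 15.3 per 1000.
Codon 3 GCA (Ala): 23.7 per 1000.
Codon 4 TTT (Phe): 31.0 per 1000.
Codon 5 TAC (Tyr): 13.1 per 1000.
Codon 6 AAA (Lys): 26.6 per 1000.
Lowest frequency is 13.1 at codon 5.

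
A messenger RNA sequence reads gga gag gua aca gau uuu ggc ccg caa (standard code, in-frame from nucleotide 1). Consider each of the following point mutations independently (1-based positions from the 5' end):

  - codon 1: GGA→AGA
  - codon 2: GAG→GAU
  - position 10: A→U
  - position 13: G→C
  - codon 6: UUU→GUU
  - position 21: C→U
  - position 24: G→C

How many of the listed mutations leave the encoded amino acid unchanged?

Codon 1: GGA (Gly) → AGA (Arg) — missense.
Codon 2: GAG (Glu) → GAU (Asp) — missense.
Codon 4: ACA (Thr) → UCA (Ser) — missense.
Codon 5: GAU (Asp) → CAU (His) — missense.
Codon 6: UUU (Phe) → GUU (Val) — missense.
Codon 7: GGC (Gly) → GGU (Gly) — synonymous.
Codon 8: CCG (Pro) → CCC (Pro) — synonymous.
Synonymous: 2 of 7.

2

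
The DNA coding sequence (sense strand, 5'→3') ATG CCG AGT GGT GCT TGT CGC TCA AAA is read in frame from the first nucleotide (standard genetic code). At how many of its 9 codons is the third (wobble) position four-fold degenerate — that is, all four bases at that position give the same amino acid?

5

Codon 1 ATG (Met): third position 1-fold.
Codon 2 CCG (Pro): third position 4-fold.
Codon 3 AGT (Ser): third position 2-fold.
Codon 4 GGT (Gly): third position 4-fold.
Codon 5 GCT (Ala): third position 4-fold.
Codon 6 TGT (Cys): third position 2-fold.
Codon 7 CGC (Arg): third position 4-fold.
Codon 8 TCA (Ser): third position 4-fold.
Codon 9 AAA (Lys): third position 2-fold.
Four-fold degenerate third positions: 5.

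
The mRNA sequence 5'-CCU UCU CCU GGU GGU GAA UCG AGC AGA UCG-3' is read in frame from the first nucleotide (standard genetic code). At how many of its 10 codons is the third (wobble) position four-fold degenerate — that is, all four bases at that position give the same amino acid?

7

Codon 1 CCU (Pro): third position 4-fold.
Codon 2 UCU (Ser): third position 4-fold.
Codon 3 CCU (Pro): third position 4-fold.
Codon 4 GGU (Gly): third position 4-fold.
Codon 5 GGU (Gly): third position 4-fold.
Codon 6 GAA (Glu): third position 2-fold.
Codon 7 UCG (Ser): third position 4-fold.
Codon 8 AGC (Ser): third position 2-fold.
Codon 9 AGA (Arg): third position 2-fold.
Codon 10 UCG (Ser): third position 4-fold.
Four-fold degenerate third positions: 7.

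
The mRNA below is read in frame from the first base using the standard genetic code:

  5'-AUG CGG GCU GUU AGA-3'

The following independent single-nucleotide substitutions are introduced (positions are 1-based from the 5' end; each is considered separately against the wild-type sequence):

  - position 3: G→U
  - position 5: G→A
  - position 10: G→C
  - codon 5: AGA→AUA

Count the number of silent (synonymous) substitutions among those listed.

Codon 1: AUG (Met) → AUU (Ile) — missense.
Codon 2: CGG (Arg) → CAG (Gln) — missense.
Codon 4: GUU (Val) → CUU (Leu) — missense.
Codon 5: AGA (Arg) → AUA (Ile) — missense.
Synonymous: 0 of 4.

0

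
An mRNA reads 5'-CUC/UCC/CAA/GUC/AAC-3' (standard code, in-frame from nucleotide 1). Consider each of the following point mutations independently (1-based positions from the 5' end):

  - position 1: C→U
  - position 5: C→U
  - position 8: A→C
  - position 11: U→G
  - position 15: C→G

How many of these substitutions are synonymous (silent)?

Codon 1: CUC (Leu) → UUC (Phe) — missense.
Codon 2: UCC (Ser) → UUC (Phe) — missense.
Codon 3: CAA (Gln) → CCA (Pro) — missense.
Codon 4: GUC (Val) → GGC (Gly) — missense.
Codon 5: AAC (Asn) → AAG (Lys) — missense.
Synonymous: 0 of 5.

0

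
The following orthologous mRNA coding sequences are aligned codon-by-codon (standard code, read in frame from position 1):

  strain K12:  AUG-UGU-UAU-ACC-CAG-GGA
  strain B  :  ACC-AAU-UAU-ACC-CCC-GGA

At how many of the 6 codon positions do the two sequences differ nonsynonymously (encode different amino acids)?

Codon 1: AUG Met / ACC Thr — nonsynonymous.
Codon 2: UGU Cys / AAU Asn — nonsynonymous.
Codon 3: UAU Tyr / UAU Tyr — identical.
Codon 4: ACC Thr / ACC Thr — identical.
Codon 5: CAG Gln / CCC Pro — nonsynonymous.
Codon 6: GGA Gly / GGA Gly — identical.
Nonsynonymous differences: 3.

3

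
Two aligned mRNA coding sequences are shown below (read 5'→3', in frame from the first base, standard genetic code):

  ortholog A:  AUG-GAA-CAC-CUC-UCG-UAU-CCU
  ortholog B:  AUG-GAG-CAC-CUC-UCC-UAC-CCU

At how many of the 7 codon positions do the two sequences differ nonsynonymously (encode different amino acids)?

Codon 1: AUG Met / AUG Met — identical.
Codon 2: GAA Glu / GAG Glu — synonymous.
Codon 3: CAC His / CAC His — identical.
Codon 4: CUC Leu / CUC Leu — identical.
Codon 5: UCG Ser / UCC Ser — synonymous.
Codon 6: UAU Tyr / UAC Tyr — synonymous.
Codon 7: CCU Pro / CCU Pro — identical.
Nonsynonymous differences: 0.

0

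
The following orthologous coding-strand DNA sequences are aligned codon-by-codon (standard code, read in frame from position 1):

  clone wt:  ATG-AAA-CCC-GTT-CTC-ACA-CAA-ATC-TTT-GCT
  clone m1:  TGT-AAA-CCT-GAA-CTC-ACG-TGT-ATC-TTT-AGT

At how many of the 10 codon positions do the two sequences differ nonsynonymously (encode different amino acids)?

Codon 1: ATG Met / TGT Cys — nonsynonymous.
Codon 2: AAA Lys / AAA Lys — identical.
Codon 3: CCC Pro / CCT Pro — synonymous.
Codon 4: GTT Val / GAA Glu — nonsynonymous.
Codon 5: CTC Leu / CTC Leu — identical.
Codon 6: ACA Thr / ACG Thr — synonymous.
Codon 7: CAA Gln / TGT Cys — nonsynonymous.
Codon 8: ATC Ile / ATC Ile — identical.
Codon 9: TTT Phe / TTT Phe — identical.
Codon 10: GCT Ala / AGT Ser — nonsynonymous.
Nonsynonymous differences: 4.

4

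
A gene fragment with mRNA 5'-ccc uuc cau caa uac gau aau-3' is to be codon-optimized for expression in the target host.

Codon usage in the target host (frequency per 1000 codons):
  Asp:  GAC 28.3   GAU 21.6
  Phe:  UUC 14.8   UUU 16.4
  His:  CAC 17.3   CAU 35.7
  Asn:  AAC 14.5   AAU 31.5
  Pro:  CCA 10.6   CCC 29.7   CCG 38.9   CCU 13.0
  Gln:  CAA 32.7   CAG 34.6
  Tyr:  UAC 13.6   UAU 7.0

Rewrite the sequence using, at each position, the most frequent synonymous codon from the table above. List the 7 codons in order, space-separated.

Codon 1 (Pro): best is CCG at 38.9.
Codon 2 (Phe): best is UUU at 16.4.
Codon 3 (His): best is CAU at 35.7.
Codon 4 (Gln): best is CAG at 34.6.
Codon 5 (Tyr): best is UAC at 13.6.
Codon 6 (Asp): best is GAC at 28.3.
Codon 7 (Asn): best is AAU at 31.5.

CCG UUU CAU CAG UAC GAC AAU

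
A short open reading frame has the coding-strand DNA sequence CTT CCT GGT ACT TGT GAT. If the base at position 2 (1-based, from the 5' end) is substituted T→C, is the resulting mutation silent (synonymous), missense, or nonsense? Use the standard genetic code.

missense

Position 2 falls in codon 1: CTT → Leu.
After the substitution the codon is CCT → Pro.
Leu ≠ Pro, so this is a missense mutation.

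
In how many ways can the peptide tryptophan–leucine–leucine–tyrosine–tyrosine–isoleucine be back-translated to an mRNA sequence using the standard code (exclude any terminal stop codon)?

Trp: 1 codon.
Leu: 6 codons.
Leu: 6 codons.
Tyr: 2 codons.
Tyr: 2 codons.
Ile: 3 codons.
1 × 6 × 6 × 2 × 2 × 3 = 432.

432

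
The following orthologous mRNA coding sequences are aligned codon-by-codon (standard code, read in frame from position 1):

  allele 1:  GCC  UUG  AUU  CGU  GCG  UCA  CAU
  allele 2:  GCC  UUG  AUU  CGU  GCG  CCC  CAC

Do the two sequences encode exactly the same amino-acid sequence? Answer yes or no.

Codon 1: GCC Ala / GCC Ala — identical.
Codon 2: UUG Leu / UUG Leu — identical.
Codon 3: AUU Ile / AUU Ile — identical.
Codon 4: CGU Arg / CGU Arg — identical.
Codon 5: GCG Ala / GCG Ala — identical.
Codon 6: UCA Ser / CCC Pro — nonsynonymous.
Codon 7: CAU His / CAC His — synonymous.
Nonsynonymous differences: 1 → different protein.

no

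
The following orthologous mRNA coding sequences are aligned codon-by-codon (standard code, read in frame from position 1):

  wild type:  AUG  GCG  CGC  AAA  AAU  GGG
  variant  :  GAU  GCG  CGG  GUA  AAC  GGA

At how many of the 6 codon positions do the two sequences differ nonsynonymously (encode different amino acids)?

2

Codon 1: AUG Met / GAU Asp — nonsynonymous.
Codon 2: GCG Ala / GCG Ala — identical.
Codon 3: CGC Arg / CGG Arg — synonymous.
Codon 4: AAA Lys / GUA Val — nonsynonymous.
Codon 5: AAU Asn / AAC Asn — synonymous.
Codon 6: GGG Gly / GGA Gly — synonymous.
Nonsynonymous differences: 2.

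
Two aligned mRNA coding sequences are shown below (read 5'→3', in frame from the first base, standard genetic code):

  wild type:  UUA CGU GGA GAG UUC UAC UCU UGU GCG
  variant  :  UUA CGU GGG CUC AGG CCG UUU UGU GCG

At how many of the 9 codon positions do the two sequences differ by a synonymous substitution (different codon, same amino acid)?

1

Codon 1: UUA Leu / UUA Leu — identical.
Codon 2: CGU Arg / CGU Arg — identical.
Codon 3: GGA Gly / GGG Gly — synonymous.
Codon 4: GAG Glu / CUC Leu — nonsynonymous.
Codon 5: UUC Phe / AGG Arg — nonsynonymous.
Codon 6: UAC Tyr / CCG Pro — nonsynonymous.
Codon 7: UCU Ser / UUU Phe — nonsynonymous.
Codon 8: UGU Cys / UGU Cys — identical.
Codon 9: GCG Ala / GCG Ala — identical.
Synonymous differences: 1.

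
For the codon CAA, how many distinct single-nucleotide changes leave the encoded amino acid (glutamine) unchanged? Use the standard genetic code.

Position 1: none → 0 synonymous.
Position 2: none → 0 synonymous.
Position 3: CAG → 1 synonymous.
Total: 0 + 0 + 1 = 1.

1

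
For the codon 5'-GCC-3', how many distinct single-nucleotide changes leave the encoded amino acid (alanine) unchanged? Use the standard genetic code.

3

Position 1: none → 0 synonymous.
Position 2: none → 0 synonymous.
Position 3: GCU, GCA, GCG → 3 synonymous.
Total: 0 + 0 + 3 = 3.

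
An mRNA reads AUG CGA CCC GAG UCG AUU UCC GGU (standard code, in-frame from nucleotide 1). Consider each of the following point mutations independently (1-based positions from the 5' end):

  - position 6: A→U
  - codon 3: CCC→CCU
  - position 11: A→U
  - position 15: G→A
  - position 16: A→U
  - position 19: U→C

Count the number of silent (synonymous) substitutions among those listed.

3

Codon 2: CGA (Arg) → CGU (Arg) — synonymous.
Codon 3: CCC (Pro) → CCU (Pro) — synonymous.
Codon 4: GAG (Glu) → GUG (Val) — missense.
Codon 5: UCG (Ser) → UCA (Ser) — synonymous.
Codon 6: AUU (Ile) → UUU (Phe) — missense.
Codon 7: UCC (Ser) → CCC (Pro) — missense.
Synonymous: 3 of 6.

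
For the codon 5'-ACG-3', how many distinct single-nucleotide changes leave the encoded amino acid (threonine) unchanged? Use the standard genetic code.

3

Position 1: none → 0 synonymous.
Position 2: none → 0 synonymous.
Position 3: ACT, ACC, ACA → 3 synonymous.
Total: 0 + 0 + 3 = 3.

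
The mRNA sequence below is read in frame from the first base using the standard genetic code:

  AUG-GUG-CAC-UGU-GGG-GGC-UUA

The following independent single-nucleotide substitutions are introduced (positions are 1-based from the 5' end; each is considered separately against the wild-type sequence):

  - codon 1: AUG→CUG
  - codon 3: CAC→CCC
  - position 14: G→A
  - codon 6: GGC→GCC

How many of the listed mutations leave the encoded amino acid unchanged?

0

Codon 1: AUG (Met) → CUG (Leu) — missense.
Codon 3: CAC (His) → CCC (Pro) — missense.
Codon 5: GGG (Gly) → GAG (Glu) — missense.
Codon 6: GGC (Gly) → GCC (Ala) — missense.
Synonymous: 0 of 4.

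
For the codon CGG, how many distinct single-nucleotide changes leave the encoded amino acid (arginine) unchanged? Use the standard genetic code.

4

Position 1: AGG → 1 synonymous.
Position 2: none → 0 synonymous.
Position 3: CGU, CGC, CGA → 3 synonymous.
Total: 1 + 0 + 3 = 4.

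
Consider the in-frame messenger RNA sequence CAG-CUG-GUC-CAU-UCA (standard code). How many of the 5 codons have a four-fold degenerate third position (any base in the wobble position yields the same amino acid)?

3

Codon 1 CAG (Gln): third position 2-fold.
Codon 2 CUG (Leu): third position 4-fold.
Codon 3 GUC (Val): third position 4-fold.
Codon 4 CAU (His): third position 2-fold.
Codon 5 UCA (Ser): third position 4-fold.
Four-fold degenerate third positions: 3.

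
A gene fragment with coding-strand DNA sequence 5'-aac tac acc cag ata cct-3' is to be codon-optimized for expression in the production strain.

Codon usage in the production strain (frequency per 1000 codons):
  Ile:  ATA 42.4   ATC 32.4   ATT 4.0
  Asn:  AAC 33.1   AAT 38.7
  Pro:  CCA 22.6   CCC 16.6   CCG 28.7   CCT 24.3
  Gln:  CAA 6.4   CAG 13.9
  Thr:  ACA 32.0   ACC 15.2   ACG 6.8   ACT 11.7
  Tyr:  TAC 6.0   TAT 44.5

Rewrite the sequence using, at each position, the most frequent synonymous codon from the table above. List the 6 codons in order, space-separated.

Codon 1 (Asn): best is AAT at 38.7.
Codon 2 (Tyr): best is TAT at 44.5.
Codon 3 (Thr): best is ACA at 32.0.
Codon 4 (Gln): best is CAG at 13.9.
Codon 5 (Ile): best is ATA at 42.4.
Codon 6 (Pro): best is CCG at 28.7.

AAT TAT ACA CAG ATA CCG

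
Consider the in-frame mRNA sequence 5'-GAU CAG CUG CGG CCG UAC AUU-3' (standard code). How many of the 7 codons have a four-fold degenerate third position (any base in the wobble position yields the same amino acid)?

Codon 1 GAU (Asp): third position 2-fold.
Codon 2 CAG (Gln): third position 2-fold.
Codon 3 CUG (Leu): third position 4-fold.
Codon 4 CGG (Arg): third position 4-fold.
Codon 5 CCG (Pro): third position 4-fold.
Codon 6 UAC (Tyr): third position 2-fold.
Codon 7 AUU (Ile): third position 3-fold.
Four-fold degenerate third positions: 3.

3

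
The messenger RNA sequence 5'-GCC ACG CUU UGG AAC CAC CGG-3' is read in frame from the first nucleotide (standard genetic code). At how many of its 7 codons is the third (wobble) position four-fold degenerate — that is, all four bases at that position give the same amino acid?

4

Codon 1 GCC (Ala): third position 4-fold.
Codon 2 ACG (Thr): third position 4-fold.
Codon 3 CUU (Leu): third position 4-fold.
Codon 4 UGG (Trp): third position 1-fold.
Codon 5 AAC (Asn): third position 2-fold.
Codon 6 CAC (His): third position 2-fold.
Codon 7 CGG (Arg): third position 4-fold.
Four-fold degenerate third positions: 4.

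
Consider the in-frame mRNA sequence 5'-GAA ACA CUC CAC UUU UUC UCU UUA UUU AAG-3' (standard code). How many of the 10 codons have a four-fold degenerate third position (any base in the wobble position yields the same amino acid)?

Codon 1 GAA (Glu): third position 2-fold.
Codon 2 ACA (Thr): third position 4-fold.
Codon 3 CUC (Leu): third position 4-fold.
Codon 4 CAC (His): third position 2-fold.
Codon 5 UUU (Phe): third position 2-fold.
Codon 6 UUC (Phe): third position 2-fold.
Codon 7 UCU (Ser): third position 4-fold.
Codon 8 UUA (Leu): third position 2-fold.
Codon 9 UUU (Phe): third position 2-fold.
Codon 10 AAG (Lys): third position 2-fold.
Four-fold degenerate third positions: 3.

3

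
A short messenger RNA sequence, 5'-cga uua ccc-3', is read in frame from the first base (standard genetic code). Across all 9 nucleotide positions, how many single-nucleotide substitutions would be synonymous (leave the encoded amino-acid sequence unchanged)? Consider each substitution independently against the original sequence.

Codon 1 (CGA, Arg): 4 synonymous substitutions.
Codon 2 (UUA, Leu): 2 synonymous substitutions.
Codon 3 (CCC, Pro): 3 synonymous substitutions.
Total: 4 + 2 + 3 = 9.

9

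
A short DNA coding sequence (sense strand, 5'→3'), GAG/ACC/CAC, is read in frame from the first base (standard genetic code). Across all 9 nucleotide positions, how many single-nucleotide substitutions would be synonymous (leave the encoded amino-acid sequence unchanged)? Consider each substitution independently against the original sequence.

5

Codon 1 (GAG, Glu): 1 synonymous substitution.
Codon 2 (ACC, Thr): 3 synonymous substitutions.
Codon 3 (CAC, His): 1 synonymous substitution.
Total: 1 + 3 + 1 = 5.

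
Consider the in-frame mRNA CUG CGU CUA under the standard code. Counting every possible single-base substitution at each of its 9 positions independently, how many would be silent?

Codon 1 (CUG, Leu): 4 synonymous substitutions.
Codon 2 (CGU, Arg): 3 synonymous substitutions.
Codon 3 (CUA, Leu): 4 synonymous substitutions.
Total: 4 + 3 + 4 = 11.

11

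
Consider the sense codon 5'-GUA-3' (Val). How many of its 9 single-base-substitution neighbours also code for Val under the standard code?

Position 1: none → 0 synonymous.
Position 2: none → 0 synonymous.
Position 3: GUU, GUC, GUG → 3 synonymous.
Total: 0 + 0 + 3 = 3.

3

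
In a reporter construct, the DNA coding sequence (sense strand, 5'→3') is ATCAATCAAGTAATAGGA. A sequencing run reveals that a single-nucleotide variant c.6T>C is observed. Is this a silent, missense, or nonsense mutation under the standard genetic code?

silent

Position 6 falls in codon 2: AAT → Asn.
After the substitution the codon is AAC → Asn.
Both encode Asn, so the change is synonymous.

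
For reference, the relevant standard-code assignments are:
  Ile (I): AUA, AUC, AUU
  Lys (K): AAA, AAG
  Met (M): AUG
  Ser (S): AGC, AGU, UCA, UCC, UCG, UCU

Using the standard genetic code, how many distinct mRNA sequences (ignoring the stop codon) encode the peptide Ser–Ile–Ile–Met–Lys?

Ser: 6 codons.
Ile: 3 codons.
Ile: 3 codons.
Met: 1 codon.
Lys: 2 codons.
6 × 3 × 3 × 1 × 2 = 108.

108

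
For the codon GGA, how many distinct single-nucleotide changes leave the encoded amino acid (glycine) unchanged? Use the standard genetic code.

Position 1: none → 0 synonymous.
Position 2: none → 0 synonymous.
Position 3: GGU, GGC, GGG → 3 synonymous.
Total: 0 + 0 + 3 = 3.

3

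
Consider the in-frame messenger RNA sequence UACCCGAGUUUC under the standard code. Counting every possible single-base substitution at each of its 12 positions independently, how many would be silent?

Codon 1 (UAC, Tyr): 1 synonymous substitution.
Codon 2 (CCG, Pro): 3 synonymous substitutions.
Codon 3 (AGU, Ser): 1 synonymous substitution.
Codon 4 (UUC, Phe): 1 synonymous substitution.
Total: 1 + 3 + 1 + 1 = 6.

6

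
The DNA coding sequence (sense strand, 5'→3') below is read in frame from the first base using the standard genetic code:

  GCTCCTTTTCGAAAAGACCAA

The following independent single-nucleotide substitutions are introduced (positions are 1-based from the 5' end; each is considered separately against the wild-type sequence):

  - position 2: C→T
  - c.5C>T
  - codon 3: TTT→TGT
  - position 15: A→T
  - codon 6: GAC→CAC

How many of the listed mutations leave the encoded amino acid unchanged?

0

Codon 1: GCT (Ala) → GTT (Val) — missense.
Codon 2: CCT (Pro) → CTT (Leu) — missense.
Codon 3: TTT (Phe) → TGT (Cys) — missense.
Codon 5: AAA (Lys) → AAT (Asn) — missense.
Codon 6: GAC (Asp) → CAC (His) — missense.
Synonymous: 0 of 5.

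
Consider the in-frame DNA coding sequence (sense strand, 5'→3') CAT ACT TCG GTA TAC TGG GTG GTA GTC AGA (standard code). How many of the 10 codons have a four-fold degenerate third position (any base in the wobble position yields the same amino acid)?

6

Codon 1 CAT (His): third position 2-fold.
Codon 2 ACT (Thr): third position 4-fold.
Codon 3 TCG (Ser): third position 4-fold.
Codon 4 GTA (Val): third position 4-fold.
Codon 5 TAC (Tyr): third position 2-fold.
Codon 6 TGG (Trp): third position 1-fold.
Codon 7 GTG (Val): third position 4-fold.
Codon 8 GTA (Val): third position 4-fold.
Codon 9 GTC (Val): third position 4-fold.
Codon 10 AGA (Arg): third position 2-fold.
Four-fold degenerate third positions: 6.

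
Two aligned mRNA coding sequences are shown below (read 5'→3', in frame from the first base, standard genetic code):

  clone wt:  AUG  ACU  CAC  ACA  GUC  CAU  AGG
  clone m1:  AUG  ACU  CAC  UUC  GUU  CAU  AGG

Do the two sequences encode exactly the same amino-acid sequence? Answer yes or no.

Codon 1: AUG Met / AUG Met — identical.
Codon 2: ACU Thr / ACU Thr — identical.
Codon 3: CAC His / CAC His — identical.
Codon 4: ACA Thr / UUC Phe — nonsynonymous.
Codon 5: GUC Val / GUU Val — synonymous.
Codon 6: CAU His / CAU His — identical.
Codon 7: AGG Arg / AGG Arg — identical.
Nonsynonymous differences: 1 → different protein.

no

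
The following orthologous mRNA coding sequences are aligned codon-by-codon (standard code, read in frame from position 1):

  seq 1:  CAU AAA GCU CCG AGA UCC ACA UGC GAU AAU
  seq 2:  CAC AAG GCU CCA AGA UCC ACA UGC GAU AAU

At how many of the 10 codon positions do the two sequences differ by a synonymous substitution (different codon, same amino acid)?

3

Codon 1: CAU His / CAC His — synonymous.
Codon 2: AAA Lys / AAG Lys — synonymous.
Codon 3: GCU Ala / GCU Ala — identical.
Codon 4: CCG Pro / CCA Pro — synonymous.
Codon 5: AGA Arg / AGA Arg — identical.
Codon 6: UCC Ser / UCC Ser — identical.
Codon 7: ACA Thr / ACA Thr — identical.
Codon 8: UGC Cys / UGC Cys — identical.
Codon 9: GAU Asp / GAU Asp — identical.
Codon 10: AAU Asn / AAU Asn — identical.
Synonymous differences: 3.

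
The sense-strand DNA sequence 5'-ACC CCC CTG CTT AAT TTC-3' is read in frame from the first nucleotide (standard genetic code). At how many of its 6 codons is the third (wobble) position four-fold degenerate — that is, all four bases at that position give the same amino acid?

4

Codon 1 ACC (Thr): third position 4-fold.
Codon 2 CCC (Pro): third position 4-fold.
Codon 3 CTG (Leu): third position 4-fold.
Codon 4 CTT (Leu): third position 4-fold.
Codon 5 AAT (Asn): third position 2-fold.
Codon 6 TTC (Phe): third position 2-fold.
Four-fold degenerate third positions: 4.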